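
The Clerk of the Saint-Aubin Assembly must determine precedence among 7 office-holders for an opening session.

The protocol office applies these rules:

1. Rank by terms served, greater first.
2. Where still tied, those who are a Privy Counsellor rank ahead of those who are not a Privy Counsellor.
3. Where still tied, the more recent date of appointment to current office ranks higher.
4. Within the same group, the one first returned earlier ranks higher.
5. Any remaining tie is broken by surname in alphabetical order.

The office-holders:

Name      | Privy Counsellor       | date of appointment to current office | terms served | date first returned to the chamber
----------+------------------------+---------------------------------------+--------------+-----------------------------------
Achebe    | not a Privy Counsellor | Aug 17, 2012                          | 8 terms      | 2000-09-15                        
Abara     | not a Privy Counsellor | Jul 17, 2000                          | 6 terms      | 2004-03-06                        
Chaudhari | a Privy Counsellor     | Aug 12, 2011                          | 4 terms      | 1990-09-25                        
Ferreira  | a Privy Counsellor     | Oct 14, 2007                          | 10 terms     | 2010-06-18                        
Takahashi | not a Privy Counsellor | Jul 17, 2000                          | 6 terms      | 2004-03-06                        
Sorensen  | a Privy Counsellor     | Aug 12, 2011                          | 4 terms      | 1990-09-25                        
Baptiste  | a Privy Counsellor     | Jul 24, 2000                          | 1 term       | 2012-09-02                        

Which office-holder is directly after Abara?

Takahashi

By terms served (higher first): Ferreira (10 terms); then Achebe (8 terms); then Abara and Takahashi (both 6 terms); then Chaudhari and Sorensen (both 4 terms); then Baptiste (1 term).
Abara and Takahashi are each not a Privy Counsellor, so the next rule applies.
Abara and Takahashi both have date of appointment to current office Jul 17, 2000, so the next rule applies.
Abara and Takahashi both have date first returned to the chamber 2004-03-06, so the next rule applies.
Among Abara and Takahashi, alphabetically by surname: Abara before Takahashi.
Chaudhari and Sorensen are each a Privy Counsellor, so the next rule applies.
Chaudhari and Sorensen both have date of appointment to current office Aug 12, 2011, so the next rule applies.
Chaudhari and Sorensen both have date first returned to the chamber 1990-09-25, so the next rule applies.
Among Chaudhari and Sorensen, alphabetically by surname: Chaudhari before Sorensen.
Order: Ferreira, Achebe, Abara, Takahashi, Chaudhari, Sorensen, Baptiste.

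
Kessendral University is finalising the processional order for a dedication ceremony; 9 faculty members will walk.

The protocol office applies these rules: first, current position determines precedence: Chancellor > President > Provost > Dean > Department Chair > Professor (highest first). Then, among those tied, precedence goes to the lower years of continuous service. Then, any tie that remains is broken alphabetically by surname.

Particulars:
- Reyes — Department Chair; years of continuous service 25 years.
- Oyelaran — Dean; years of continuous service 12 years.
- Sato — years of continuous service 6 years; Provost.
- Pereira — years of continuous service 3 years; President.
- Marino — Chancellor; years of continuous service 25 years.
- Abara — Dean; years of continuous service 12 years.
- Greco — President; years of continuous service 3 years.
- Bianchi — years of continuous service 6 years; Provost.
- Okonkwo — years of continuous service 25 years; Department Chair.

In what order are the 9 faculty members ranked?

Marino, Greco, Pereira, Bianchi, Sato, Abara, Oyelaran, Okonkwo, Reyes

By current position: Marino (Chancellor); then Greco and Pereira (President); then Bianchi and Sato (Provost); then Abara and Oyelaran (Dean); then Okonkwo and Reyes (Department Chair).
Greco and Pereira both have years of continuous service 3 years, so the next rule applies.
Among Greco and Pereira, alphabetically by surname: Greco before Pereira.
Bianchi and Sato both have years of continuous service 6 years, so the next rule applies.
Among Bianchi and Sato, alphabetically by surname: Bianchi before Sato.
Abara and Oyelaran both have years of continuous service 12 years, so the next rule applies.
Among Abara and Oyelaran, alphabetically by surname: Abara before Oyelaran.
Okonkwo and Reyes both have years of continuous service 25 years, so the next rule applies.
Among Okonkwo and Reyes, alphabetically by surname: Okonkwo before Reyes.
Full order: Marino, Greco, Pereira, Bianchi, Sato, Abara, Oyelaran, Okonkwo, Reyes.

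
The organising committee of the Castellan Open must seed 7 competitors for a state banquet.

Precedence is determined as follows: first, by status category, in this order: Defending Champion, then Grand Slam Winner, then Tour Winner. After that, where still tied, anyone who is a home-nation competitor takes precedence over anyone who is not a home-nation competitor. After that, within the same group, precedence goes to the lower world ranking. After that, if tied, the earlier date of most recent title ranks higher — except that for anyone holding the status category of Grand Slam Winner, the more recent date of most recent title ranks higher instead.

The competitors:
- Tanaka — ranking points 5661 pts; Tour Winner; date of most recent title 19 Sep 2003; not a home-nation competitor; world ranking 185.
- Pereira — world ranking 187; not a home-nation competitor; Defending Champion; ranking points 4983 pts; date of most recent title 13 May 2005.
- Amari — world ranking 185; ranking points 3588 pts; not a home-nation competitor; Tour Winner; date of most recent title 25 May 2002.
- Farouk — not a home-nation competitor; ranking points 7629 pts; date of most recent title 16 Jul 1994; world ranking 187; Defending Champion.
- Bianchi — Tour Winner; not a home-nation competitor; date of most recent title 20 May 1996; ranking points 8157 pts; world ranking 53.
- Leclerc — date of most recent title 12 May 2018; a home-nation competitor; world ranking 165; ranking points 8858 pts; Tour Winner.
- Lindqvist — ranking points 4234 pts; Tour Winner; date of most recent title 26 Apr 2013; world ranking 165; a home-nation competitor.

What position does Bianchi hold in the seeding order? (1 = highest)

5

By status category: Farouk and Pereira (Defending Champion); then Lindqvist, Leclerc, Bianchi, Amari and Tanaka (Tour Winner).
Farouk and Pereira are each not a home-nation competitor, so the next rule applies.
Farouk and Pereira both have world ranking 187, so the next rule applies.
Among Farouk and Pereira, by date of most recent title (earlier first): Farouk (16 Jul 1994) before Pereira (13 May 2005).
Among Lindqvist, Leclerc, Bianchi, Amari and Tanaka, a home-nation competitor before not a home-nation competitor: Lindqvist and Leclerc (a home-nation competitor) before Bianchi, Amari and Tanaka (not a home-nation competitor).
Lindqvist and Leclerc both have world ranking 165, so the next rule applies.
Among Lindqvist and Leclerc, by date of most recent title (earlier first): Lindqvist (26 Apr 2013) before Leclerc (12 May 2018).
Among Bianchi, Amari and Tanaka, by world ranking (lower first): Bianchi (53) before Amari and Tanaka (185).
Among Amari and Tanaka, by date of most recent title (earlier first): Amari (25 May 2002) before Tanaka (19 Sep 2003).
Order: Farouk, Pereira, Lindqvist, Leclerc, Bianchi, Amari, Tanaka. So position 5.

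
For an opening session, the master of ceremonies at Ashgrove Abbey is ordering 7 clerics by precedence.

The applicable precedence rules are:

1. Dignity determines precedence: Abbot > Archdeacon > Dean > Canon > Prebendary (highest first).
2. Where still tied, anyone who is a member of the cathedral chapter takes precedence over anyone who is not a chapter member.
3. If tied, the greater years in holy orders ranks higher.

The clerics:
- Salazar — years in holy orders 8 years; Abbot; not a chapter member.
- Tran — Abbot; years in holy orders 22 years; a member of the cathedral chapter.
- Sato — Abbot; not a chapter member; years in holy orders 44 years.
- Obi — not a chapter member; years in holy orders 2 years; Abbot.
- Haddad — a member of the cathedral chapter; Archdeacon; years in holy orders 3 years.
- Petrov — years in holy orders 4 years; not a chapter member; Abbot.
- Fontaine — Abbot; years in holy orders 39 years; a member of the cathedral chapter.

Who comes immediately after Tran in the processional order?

Sato

By dignity: Fontaine, Tran, Sato, Salazar, Petrov and Obi (Abbot); then Haddad (Archdeacon).
Among Fontaine, Tran, Sato, Salazar, Petrov and Obi, a member of the cathedral chapter before not a chapter member: Fontaine and Tran (a member of the cathedral chapter) before Sato, Salazar, Petrov and Obi (not a chapter member).
Among Fontaine and Tran, by years in holy orders (higher first): Fontaine (39 years) before Tran (22 years).
Among Sato, Salazar, Petrov and Obi, by years in holy orders (higher first): Sato (44 years) before Salazar (8 years) before Petrov (4 years) before Obi (2 years).
Order: Fontaine, Tran, Sato, Salazar, Petrov, Obi, Haddad.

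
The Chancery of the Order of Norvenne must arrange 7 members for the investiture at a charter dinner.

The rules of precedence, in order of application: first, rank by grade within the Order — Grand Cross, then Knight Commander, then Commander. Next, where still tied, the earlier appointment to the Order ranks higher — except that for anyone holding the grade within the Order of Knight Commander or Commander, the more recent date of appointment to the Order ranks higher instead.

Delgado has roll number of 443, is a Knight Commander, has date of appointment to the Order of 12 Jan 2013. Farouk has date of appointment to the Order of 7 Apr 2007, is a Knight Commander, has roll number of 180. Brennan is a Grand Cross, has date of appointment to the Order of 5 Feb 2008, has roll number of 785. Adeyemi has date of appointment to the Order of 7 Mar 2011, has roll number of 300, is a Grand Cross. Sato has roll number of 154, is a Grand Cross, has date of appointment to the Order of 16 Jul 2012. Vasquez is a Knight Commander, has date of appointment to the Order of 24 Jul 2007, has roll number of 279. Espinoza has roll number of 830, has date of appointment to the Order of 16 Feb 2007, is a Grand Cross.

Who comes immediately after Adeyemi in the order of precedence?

By grade within the Order: Espinoza, Brennan, Adeyemi and Sato (Grand Cross); then Delgado, Vasquez and Farouk (Knight Commander).
Among Espinoza, Brennan, Adeyemi and Sato, by date of appointment to the Order (earlier first): Espinoza (16 Feb 2007) before Brennan (5 Feb 2008) before Adeyemi (7 Mar 2011) before Sato (16 Jul 2012).
Among Delgado, Vasquez and Farouk, by date of appointment to the Order (later first) (reversed rule for this group): Delgado (12 Jan 2013) before Vasquez (24 Jul 2007) before Farouk (7 Apr 2007).
Order: Espinoza, Brennan, Adeyemi, Sato, Delgado, Vasquez, Farouk.

Sato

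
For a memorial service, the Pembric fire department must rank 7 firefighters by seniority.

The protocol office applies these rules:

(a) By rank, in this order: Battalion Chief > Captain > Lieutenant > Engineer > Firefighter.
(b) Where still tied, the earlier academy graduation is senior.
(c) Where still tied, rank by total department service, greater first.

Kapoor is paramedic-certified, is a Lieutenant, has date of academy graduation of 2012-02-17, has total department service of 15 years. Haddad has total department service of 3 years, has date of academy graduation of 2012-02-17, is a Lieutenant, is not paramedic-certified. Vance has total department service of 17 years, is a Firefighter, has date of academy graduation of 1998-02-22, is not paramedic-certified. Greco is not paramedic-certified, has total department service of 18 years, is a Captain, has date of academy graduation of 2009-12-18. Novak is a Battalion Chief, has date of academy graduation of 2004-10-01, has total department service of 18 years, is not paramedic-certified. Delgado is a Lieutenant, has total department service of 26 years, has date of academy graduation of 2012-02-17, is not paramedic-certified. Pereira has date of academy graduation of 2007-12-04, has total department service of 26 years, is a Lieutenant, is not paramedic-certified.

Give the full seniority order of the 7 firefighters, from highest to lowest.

Novak, Greco, Pereira, Delgado, Kapoor, Haddad, Vance

By rank: Novak (Battalion Chief); then Greco (Captain); then Pereira, Delgado, Kapoor and Haddad (Lieutenant); then Vance (Firefighter).
Among Pereira, Delgado, Kapoor and Haddad, by date of academy graduation (earlier first): Pereira (2007-12-04) before Delgado, Kapoor and Haddad (2012-02-17).
Among Delgado, Kapoor and Haddad, by total department service (higher first): Delgado (26 years) before Kapoor (15 years) before Haddad (3 years).
Full order: Novak, Greco, Pereira, Delgado, Kapoor, Haddad, Vance.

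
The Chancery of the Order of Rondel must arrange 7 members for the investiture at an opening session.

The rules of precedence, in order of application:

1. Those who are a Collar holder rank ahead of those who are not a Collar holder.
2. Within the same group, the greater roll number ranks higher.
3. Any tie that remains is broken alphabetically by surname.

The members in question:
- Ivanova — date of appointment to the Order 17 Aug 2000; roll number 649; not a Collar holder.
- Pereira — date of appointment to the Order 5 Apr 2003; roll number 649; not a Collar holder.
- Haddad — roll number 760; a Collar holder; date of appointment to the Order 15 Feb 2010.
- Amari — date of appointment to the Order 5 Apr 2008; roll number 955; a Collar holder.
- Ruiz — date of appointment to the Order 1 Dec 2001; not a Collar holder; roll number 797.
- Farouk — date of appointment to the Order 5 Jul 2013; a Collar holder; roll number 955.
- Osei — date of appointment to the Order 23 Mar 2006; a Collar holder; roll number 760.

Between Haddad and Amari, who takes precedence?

Amari

By the first rule: Amari, Farouk, Haddad and Osei (each a Collar holder); then Ruiz, Ivanova and Pereira (each not a Collar holder).
Among Amari, Farouk, Haddad and Osei, by roll number (higher first): Amari and Farouk (955) before Haddad and Osei (760).
Among Amari and Farouk, alphabetically by surname: Amari before Farouk.
Among Haddad and Osei, alphabetically by surname: Haddad before Osei.
Among Ruiz, Ivanova and Pereira, by roll number (higher first): Ruiz (797) before Ivanova and Pereira (649).
Among Ivanova and Pereira, alphabetically by surname: Ivanova before Pereira.
So Amari takes precedence.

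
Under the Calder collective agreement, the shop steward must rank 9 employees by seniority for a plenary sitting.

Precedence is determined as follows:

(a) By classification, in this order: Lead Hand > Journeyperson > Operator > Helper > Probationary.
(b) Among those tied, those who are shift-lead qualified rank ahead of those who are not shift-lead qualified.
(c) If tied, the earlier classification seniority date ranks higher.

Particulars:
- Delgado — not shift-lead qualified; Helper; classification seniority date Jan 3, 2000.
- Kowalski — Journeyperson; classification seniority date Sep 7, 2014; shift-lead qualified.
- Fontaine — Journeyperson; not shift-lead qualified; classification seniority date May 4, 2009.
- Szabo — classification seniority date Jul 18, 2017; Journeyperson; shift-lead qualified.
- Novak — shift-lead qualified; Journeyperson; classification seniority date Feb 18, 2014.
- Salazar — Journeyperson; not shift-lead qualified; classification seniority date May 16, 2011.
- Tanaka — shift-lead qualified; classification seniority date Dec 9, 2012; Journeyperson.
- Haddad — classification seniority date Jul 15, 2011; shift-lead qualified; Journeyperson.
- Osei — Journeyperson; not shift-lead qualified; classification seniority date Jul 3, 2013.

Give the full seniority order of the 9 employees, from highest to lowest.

By classification: Haddad, Tanaka, Novak, Kowalski, Szabo, Fontaine, Salazar and Osei (Journeyperson); then Delgado (Helper).
Among Haddad, Tanaka, Novak, Kowalski, Szabo, Fontaine, Salazar and Osei, shift-lead qualified before not shift-lead qualified: Haddad, Tanaka, Novak, Kowalski and Szabo (shift-lead qualified) before Fontaine, Salazar and Osei (not shift-lead qualified).
Among Haddad, Tanaka, Novak, Kowalski and Szabo, by classification seniority date (earlier first): Haddad (Jul 15, 2011) before Tanaka (Dec 9, 2012) before Novak (Feb 18, 2014) before Kowalski (Sep 7, 2014) before Szabo (Jul 18, 2017).
Among Fontaine, Salazar and Osei, by classification seniority date (earlier first): Fontaine (May 4, 2009) before Salazar (May 16, 2011) before Osei (Jul 3, 2013).
Full order: Haddad, Tanaka, Novak, Kowalski, Szabo, Fontaine, Salazar, Osei, Delgado.

Haddad, Tanaka, Novak, Kowalski, Szabo, Fontaine, Salazar, Osei, Delgado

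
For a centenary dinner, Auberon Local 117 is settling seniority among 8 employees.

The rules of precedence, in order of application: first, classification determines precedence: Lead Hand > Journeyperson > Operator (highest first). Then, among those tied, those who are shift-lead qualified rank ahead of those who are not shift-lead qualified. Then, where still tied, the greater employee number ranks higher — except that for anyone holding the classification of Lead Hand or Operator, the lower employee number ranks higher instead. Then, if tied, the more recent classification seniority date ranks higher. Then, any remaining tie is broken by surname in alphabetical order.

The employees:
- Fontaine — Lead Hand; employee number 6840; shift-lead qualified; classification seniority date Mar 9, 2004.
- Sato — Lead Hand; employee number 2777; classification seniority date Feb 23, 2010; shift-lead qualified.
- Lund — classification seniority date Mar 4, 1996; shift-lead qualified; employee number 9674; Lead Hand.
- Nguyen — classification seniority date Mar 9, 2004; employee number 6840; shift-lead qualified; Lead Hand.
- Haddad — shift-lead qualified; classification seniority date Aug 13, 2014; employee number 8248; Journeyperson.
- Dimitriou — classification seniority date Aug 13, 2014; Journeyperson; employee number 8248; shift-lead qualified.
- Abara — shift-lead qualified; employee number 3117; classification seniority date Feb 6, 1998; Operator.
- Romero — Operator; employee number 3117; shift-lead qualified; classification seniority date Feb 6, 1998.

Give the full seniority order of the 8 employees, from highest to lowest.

Sato, Fontaine, Nguyen, Lund, Dimitriou, Haddad, Abara, Romero

By classification: Sato, Fontaine, Nguyen and Lund (Lead Hand); then Dimitriou and Haddad (Journeyperson); then Abara and Romero (Operator).
Sato, Fontaine, Nguyen and Lund are each shift-lead qualified, so the next rule applies.
Among Sato, Fontaine, Nguyen and Lund, by employee number (lower first) (reversed rule for this group): Sato (2777) before Fontaine and Nguyen (6840) before Lund (9674).
Fontaine and Nguyen both have classification seniority date Mar 9, 2004, so the next rule applies.
Among Fontaine and Nguyen, alphabetically by surname: Fontaine before Nguyen.
Dimitriou and Haddad are each shift-lead qualified, so the next rule applies.
Dimitriou and Haddad both have employee number 8248, so the next rule applies.
Dimitriou and Haddad both have classification seniority date Aug 13, 2014, so the next rule applies.
Among Dimitriou and Haddad, alphabetically by surname: Dimitriou before Haddad.
Abara and Romero are each shift-lead qualified, so the next rule applies.
Abara and Romero both have employee number 3117, so the next rule applies.
Abara and Romero both have classification seniority date Feb 6, 1998, so the next rule applies.
Among Abara and Romero, alphabetically by surname: Abara before Romero.
Full order: Sato, Fontaine, Nguyen, Lund, Dimitriou, Haddad, Abara, Romero.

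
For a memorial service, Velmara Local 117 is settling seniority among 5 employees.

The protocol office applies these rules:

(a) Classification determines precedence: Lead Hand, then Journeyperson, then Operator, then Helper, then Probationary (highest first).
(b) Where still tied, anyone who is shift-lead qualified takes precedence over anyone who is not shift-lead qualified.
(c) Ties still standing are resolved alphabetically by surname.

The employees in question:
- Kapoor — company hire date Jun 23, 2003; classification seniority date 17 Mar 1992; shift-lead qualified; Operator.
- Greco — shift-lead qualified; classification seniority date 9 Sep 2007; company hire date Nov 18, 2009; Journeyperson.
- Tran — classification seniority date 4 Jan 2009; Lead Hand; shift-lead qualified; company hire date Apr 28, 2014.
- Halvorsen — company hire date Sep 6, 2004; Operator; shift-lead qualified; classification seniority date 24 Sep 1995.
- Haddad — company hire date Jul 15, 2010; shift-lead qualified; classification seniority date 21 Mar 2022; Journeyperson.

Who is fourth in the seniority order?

By classification: Tran (Lead Hand); then Greco and Haddad (Journeyperson); then Halvorsen and Kapoor (Operator).
Greco and Haddad are each shift-lead qualified, so the next rule applies.
Among Greco and Haddad, alphabetically by surname: Greco before Haddad.
Halvorsen and Kapoor are each shift-lead qualified, so the next rule applies.
Among Halvorsen and Kapoor, alphabetically by surname: Halvorsen before Kapoor.
Order: Tran, Greco, Haddad, Halvorsen, Kapoor.

Halvorsen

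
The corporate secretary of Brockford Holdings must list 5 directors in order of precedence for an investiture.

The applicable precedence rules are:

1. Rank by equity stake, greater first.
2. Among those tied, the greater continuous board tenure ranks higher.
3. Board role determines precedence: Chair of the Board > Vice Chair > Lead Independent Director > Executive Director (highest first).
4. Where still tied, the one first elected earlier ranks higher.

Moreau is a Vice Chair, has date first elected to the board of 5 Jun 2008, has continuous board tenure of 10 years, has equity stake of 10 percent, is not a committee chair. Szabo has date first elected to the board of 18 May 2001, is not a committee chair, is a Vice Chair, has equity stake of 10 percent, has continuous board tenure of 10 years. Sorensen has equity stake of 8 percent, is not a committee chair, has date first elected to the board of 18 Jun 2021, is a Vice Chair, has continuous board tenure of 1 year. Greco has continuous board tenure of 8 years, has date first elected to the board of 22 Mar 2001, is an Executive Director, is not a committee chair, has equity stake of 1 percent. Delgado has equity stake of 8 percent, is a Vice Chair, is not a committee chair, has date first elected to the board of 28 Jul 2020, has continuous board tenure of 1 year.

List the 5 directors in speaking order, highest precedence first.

By equity stake (higher first): Szabo and Moreau (both 10 percent); then Delgado and Sorensen (both 8 percent); then Greco (1 percent).
Szabo and Moreau both have continuous board tenure 10 years, so the next rule applies.
Szabo and Moreau are each Vice Chair, so the next rule applies.
Among Szabo and Moreau, by date first elected to the board (earlier first): Szabo (18 May 2001) before Moreau (5 Jun 2008).
Delgado and Sorensen both have continuous board tenure 1 year, so the next rule applies.
Delgado and Sorensen are each Vice Chair, so the next rule applies.
Among Delgado and Sorensen, by date first elected to the board (earlier first): Delgado (28 Jul 2020) before Sorensen (18 Jun 2021).
Full order: Szabo, Moreau, Delgado, Sorensen, Greco.

Szabo, Moreau, Delgado, Sorensen, Greco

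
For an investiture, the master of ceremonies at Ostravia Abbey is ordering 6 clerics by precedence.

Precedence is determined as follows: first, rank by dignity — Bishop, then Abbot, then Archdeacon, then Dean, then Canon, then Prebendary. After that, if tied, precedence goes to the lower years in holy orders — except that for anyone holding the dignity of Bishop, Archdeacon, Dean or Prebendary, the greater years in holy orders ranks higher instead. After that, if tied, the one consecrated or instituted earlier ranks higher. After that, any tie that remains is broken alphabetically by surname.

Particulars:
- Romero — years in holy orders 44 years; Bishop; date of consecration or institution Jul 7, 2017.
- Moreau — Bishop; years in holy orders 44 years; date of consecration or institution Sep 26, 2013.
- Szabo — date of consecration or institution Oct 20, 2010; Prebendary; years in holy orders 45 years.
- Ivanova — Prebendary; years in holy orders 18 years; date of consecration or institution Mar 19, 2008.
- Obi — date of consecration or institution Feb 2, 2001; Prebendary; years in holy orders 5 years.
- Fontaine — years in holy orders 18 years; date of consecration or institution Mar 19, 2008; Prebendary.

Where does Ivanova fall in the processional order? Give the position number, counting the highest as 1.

5

By dignity: Moreau and Romero (Bishop); then Szabo, Fontaine, Ivanova and Obi (Prebendary).
Moreau and Romero both have years in holy orders 44 years, so the next rule applies.
Among Moreau and Romero, by date of consecration or institution (earlier first): Moreau (Sep 26, 2013) before Romero (Jul 7, 2017).
Among Szabo, Fontaine, Ivanova and Obi, by years in holy orders (higher first) (reversed rule for this group): Szabo (45 years) before Fontaine and Ivanova (18 years) before Obi (5 years).
Fontaine and Ivanova both have date of consecration or institution Mar 19, 2008, so the next rule applies.
Among Fontaine and Ivanova, alphabetically by surname: Fontaine before Ivanova.
Order: Moreau, Romero, Szabo, Fontaine, Ivanova, Obi. So position 5.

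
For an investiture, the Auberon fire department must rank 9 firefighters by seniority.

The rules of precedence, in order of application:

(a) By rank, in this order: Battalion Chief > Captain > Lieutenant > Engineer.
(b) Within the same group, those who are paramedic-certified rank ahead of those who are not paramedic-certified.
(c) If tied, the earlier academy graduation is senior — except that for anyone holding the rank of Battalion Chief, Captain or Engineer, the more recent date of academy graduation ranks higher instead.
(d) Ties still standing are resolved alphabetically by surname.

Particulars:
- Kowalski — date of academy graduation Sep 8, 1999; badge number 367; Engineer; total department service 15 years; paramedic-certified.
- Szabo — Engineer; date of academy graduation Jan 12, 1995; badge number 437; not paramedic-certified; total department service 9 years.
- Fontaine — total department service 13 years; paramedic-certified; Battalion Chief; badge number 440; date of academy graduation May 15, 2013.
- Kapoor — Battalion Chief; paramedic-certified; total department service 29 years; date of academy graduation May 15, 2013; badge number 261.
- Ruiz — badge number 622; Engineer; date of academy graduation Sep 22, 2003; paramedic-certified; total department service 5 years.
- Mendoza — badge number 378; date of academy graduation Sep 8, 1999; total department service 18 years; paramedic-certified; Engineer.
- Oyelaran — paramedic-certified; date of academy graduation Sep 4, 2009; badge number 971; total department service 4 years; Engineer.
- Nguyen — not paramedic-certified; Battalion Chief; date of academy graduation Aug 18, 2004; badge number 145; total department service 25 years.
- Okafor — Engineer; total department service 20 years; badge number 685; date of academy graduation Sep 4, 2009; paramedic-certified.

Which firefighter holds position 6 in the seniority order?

By rank: Fontaine, Kapoor and Nguyen (Battalion Chief); then Okafor, Oyelaran, Ruiz, Kowalski, Mendoza and Szabo (Engineer).
Among Fontaine, Kapoor and Nguyen, paramedic-certified before not paramedic-certified: Fontaine and Kapoor (paramedic-certified) before Nguyen (not paramedic-certified).
Fontaine and Kapoor both have date of academy graduation May 15, 2013, so the next rule applies.
Among Fontaine and Kapoor, alphabetically by surname: Fontaine before Kapoor.
Among Okafor, Oyelaran, Ruiz, Kowalski, Mendoza and Szabo, paramedic-certified before not paramedic-certified: Okafor, Oyelaran, Ruiz, Kowalski and Mendoza (paramedic-certified) before Szabo (not paramedic-certified).
Among Okafor, Oyelaran, Ruiz, Kowalski and Mendoza, by date of academy graduation (later first) (reversed rule for this group): Okafor and Oyelaran (Sep 4, 2009) before Ruiz (Sep 22, 2003) before Kowalski and Mendoza (Sep 8, 1999).
Among Okafor and Oyelaran, alphabetically by surname: Okafor before Oyelaran.
Among Kowalski and Mendoza, alphabetically by surname: Kowalski before Mendoza.
Order: Fontaine, Kapoor, Nguyen, Okafor, Oyelaran, Ruiz, Kowalski, Mendoza, Szabo.

Ruiz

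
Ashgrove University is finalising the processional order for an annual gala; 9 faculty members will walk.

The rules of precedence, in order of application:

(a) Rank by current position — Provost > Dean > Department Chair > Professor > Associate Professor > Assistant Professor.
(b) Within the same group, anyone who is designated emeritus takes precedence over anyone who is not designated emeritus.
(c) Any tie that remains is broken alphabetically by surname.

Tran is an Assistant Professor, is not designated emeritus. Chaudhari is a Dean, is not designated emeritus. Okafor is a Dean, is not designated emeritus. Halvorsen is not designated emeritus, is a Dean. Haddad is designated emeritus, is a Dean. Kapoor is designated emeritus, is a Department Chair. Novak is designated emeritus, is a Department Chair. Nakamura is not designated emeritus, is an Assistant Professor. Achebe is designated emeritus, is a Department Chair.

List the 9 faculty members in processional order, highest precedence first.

By current position: Haddad, Chaudhari, Halvorsen and Okafor (Dean); then Achebe, Kapoor and Novak (Department Chair); then Nakamura and Tran (Assistant Professor).
Among Haddad, Chaudhari, Halvorsen and Okafor, designated emeritus before not designated emeritus: Haddad (designated emeritus) before Chaudhari, Halvorsen and Okafor (not designated emeritus).
Among Chaudhari, Halvorsen and Okafor, alphabetically by surname: Chaudhari before Halvorsen before Okafor.
Achebe, Kapoor and Novak are each designated emeritus, so the next rule applies.
Among Achebe, Kapoor and Novak, alphabetically by surname: Achebe before Kapoor before Novak.
Nakamura and Tran are each not designated emeritus, so the next rule applies.
Among Nakamura and Tran, alphabetically by surname: Nakamura before Tran.
Full order: Haddad, Chaudhari, Halvorsen, Okafor, Achebe, Kapoor, Novak, Nakamura, Tran.

Haddad, Chaudhari, Halvorsen, Okafor, Achebe, Kapoor, Novak, Nakamura, Tran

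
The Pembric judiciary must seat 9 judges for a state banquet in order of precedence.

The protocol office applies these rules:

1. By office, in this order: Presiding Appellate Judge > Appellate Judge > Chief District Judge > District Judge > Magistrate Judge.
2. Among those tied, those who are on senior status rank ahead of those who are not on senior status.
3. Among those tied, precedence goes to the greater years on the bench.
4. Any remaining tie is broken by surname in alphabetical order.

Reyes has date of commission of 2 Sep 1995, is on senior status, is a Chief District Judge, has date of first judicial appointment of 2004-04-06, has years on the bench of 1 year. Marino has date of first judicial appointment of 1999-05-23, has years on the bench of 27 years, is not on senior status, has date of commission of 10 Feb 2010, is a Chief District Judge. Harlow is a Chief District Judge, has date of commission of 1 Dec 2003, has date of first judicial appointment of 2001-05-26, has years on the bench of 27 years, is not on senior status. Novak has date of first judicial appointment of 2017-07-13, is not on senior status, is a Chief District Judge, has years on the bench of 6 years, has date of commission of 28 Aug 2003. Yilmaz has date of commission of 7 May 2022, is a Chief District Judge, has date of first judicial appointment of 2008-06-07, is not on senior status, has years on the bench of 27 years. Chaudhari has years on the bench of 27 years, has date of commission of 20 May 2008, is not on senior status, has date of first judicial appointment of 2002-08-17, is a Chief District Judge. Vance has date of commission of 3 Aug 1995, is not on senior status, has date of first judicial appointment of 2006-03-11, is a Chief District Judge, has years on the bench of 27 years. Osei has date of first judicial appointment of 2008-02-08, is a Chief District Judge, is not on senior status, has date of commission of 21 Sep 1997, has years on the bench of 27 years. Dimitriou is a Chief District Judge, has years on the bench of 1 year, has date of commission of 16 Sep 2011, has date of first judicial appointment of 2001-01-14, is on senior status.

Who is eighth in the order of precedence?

By office: Dimitriou, Reyes, Chaudhari, Harlow, Marino, Osei, Vance, Yilmaz and Novak (Chief District Judge).
Among Dimitriou, Reyes, Chaudhari, Harlow, Marino, Osei, Vance, Yilmaz and Novak, on senior status before not on senior status: Dimitriou and Reyes (on senior status) before Chaudhari, Harlow, Marino, Osei, Vance, Yilmaz and Novak (not on senior status).
Dimitriou and Reyes both have years on the bench 1 year, so the next rule applies.
Among Dimitriou and Reyes, alphabetically by surname: Dimitriou before Reyes.
Among Chaudhari, Harlow, Marino, Osei, Vance, Yilmaz and Novak, by years on the bench (higher first): Chaudhari, Harlow, Marino, Osei, Vance and Yilmaz (27 years) before Novak (6 years).
Among Chaudhari, Harlow, Marino, Osei, Vance and Yilmaz, alphabetically by surname: Chaudhari before Harlow before Marino before Osei before Vance before Yilmaz.
Order: Dimitriou, Reyes, Chaudhari, Harlow, Marino, Osei, Vance, Yilmaz, Novak.

Yilmaz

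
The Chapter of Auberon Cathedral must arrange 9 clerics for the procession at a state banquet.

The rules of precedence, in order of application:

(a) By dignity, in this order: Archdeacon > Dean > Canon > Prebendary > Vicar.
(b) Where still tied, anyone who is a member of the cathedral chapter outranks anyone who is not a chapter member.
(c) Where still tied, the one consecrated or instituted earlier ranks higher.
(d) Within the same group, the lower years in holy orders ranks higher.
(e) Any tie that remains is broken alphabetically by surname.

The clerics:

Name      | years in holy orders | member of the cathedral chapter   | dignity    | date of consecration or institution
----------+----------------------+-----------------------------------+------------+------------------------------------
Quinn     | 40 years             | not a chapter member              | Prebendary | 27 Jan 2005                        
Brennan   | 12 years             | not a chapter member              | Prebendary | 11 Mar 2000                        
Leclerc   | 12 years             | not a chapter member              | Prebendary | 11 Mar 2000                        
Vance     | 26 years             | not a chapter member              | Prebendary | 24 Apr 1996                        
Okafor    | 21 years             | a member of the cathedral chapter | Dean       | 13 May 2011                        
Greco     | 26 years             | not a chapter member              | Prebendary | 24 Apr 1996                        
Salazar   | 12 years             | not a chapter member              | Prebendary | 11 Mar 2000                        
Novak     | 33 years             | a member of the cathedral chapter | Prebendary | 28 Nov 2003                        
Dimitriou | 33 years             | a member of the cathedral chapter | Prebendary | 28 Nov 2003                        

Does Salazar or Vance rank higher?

By dignity: Okafor (Dean); then Dimitriou, Novak, Greco, Vance, Brennan, Leclerc, Salazar and Quinn (Prebendary).
Among Dimitriou, Novak, Greco, Vance, Brennan, Leclerc, Salazar and Quinn, a member of the cathedral chapter before not a chapter member: Dimitriou and Novak (a member of the cathedral chapter) before Greco, Vance, Brennan, Leclerc, Salazar and Quinn (not a chapter member).
Dimitriou and Novak both have date of consecration or institution 28 Nov 2003, so the next rule applies.
Dimitriou and Novak both have years in holy orders 33 years, so the next rule applies.
Among Dimitriou and Novak, alphabetically by surname: Dimitriou before Novak.
Among Greco, Vance, Brennan, Leclerc, Salazar and Quinn, by date of consecration or institution (earlier first): Greco and Vance (24 Apr 1996) before Brennan, Leclerc and Salazar (11 Mar 2000) before Quinn (27 Jan 2005).
Greco and Vance both have years in holy orders 26 years, so the next rule applies.
Among Greco and Vance, alphabetically by surname: Greco before Vance.
Brennan, Leclerc and Salazar all have years in holy orders 12 years, so the next rule applies.
Among Brennan, Leclerc and Salazar, alphabetically by surname: Brennan before Leclerc before Salazar.
So Vance takes precedence.

Vance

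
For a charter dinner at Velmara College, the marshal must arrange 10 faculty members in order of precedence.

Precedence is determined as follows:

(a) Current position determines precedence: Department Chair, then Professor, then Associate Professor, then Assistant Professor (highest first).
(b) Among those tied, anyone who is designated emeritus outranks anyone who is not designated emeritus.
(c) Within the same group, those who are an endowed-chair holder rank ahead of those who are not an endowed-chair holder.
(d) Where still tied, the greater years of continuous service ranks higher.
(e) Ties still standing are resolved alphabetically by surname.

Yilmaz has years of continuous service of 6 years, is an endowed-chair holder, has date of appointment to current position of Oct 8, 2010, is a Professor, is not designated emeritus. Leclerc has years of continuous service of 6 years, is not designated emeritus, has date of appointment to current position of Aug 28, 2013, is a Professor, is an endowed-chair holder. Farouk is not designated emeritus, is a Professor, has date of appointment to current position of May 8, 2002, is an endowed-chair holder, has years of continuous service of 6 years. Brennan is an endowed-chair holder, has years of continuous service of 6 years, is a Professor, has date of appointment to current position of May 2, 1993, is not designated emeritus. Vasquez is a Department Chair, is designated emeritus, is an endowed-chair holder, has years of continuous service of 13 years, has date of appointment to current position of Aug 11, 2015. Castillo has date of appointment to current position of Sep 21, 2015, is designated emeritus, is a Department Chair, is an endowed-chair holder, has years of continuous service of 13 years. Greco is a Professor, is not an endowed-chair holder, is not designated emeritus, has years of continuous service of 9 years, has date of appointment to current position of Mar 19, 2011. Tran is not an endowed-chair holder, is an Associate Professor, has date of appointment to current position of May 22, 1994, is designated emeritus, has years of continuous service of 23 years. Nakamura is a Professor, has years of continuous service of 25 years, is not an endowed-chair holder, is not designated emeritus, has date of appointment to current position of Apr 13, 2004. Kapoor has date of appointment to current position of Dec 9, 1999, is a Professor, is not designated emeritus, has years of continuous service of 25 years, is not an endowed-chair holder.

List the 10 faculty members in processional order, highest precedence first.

By current position: Castillo and Vasquez (Department Chair); then Brennan, Farouk, Leclerc, Yilmaz, Kapoor, Nakamura and Greco (Professor); then Tran (Associate Professor).
Castillo and Vasquez are each designated emeritus, so the next rule applies.
Castillo and Vasquez are each an endowed-chair holder, so the next rule applies.
Castillo and Vasquez both have years of continuous service 13 years, so the next rule applies.
Among Castillo and Vasquez, alphabetically by surname: Castillo before Vasquez.
Brennan, Farouk, Leclerc, Yilmaz, Kapoor, Nakamura and Greco are each not designated emeritus, so the next rule applies.
Among Brennan, Farouk, Leclerc, Yilmaz, Kapoor, Nakamura and Greco, an endowed-chair holder before not an endowed-chair holder: Brennan, Farouk, Leclerc and Yilmaz (an endowed-chair holder) before Kapoor, Nakamura and Greco (not an endowed-chair holder).
Brennan, Farouk, Leclerc and Yilmaz all have years of continuous service 6 years, so the next rule applies.
Among Brennan, Farouk, Leclerc and Yilmaz, alphabetically by surname: Brennan before Farouk before Leclerc before Yilmaz.
Among Kapoor, Nakamura and Greco, by years of continuous service (higher first): Kapoor and Nakamura (25 years) before Greco (9 years).
Among Kapoor and Nakamura, alphabetically by surname: Kapoor before Nakamura.
Full order: Castillo, Vasquez, Brennan, Farouk, Leclerc, Yilmaz, Kapoor, Nakamura, Greco, Tran.

Castillo, Vasquez, Brennan, Farouk, Leclerc, Yilmaz, Kapoor, Nakamura, Greco, Tran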